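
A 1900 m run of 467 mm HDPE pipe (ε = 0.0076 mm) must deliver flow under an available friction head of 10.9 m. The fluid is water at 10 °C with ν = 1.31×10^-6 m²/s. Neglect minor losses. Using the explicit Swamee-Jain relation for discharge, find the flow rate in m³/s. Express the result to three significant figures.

Q ≈ 0.350 m³/s

Swamee-Jain (Type II): Q = -0.965·√(gD⁵h_f/L)·ln[ε/(3.7D) + √(3.17ν²L/(gD³h_f))]
√(gD⁵h_f/L) = √(9.81·0.467⁵·10.9/1900) = 0.03536
ε/(3.7D) = 4.40×10^-6; √(3.17ν²L/(gD³h_f)) = 3.08×10^-5
Q = -0.965·0.03536·ln(3.521×10^-5) = 0.3499 m³/s
Check: V = 2.04 m/s, Re = 7.28×10^5, f = 0.01258, h_f = 10.9 m ≈ 10.9 m ✓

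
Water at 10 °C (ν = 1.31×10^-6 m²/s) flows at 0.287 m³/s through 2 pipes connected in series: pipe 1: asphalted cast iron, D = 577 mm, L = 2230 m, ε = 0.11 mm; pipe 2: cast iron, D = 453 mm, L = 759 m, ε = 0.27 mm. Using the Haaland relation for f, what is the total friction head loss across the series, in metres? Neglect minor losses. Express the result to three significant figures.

Pipe 1: V = 1.098 m/s, Re = 4.83×10^5, ε/D = 1.91×10^-4, f = 0.01525, h_1 = f(L/D)V²/2g = 3.618 m
Pipe 2: V = 1.781 m/s, Re = 6.16×10^5, ε/D = 5.96×10^-4, f = 0.01803, h_2 = f(L/D)V²/2g = 4.882 m
Series → Q common, losses add: H = Σh = 8.500 m

H ≈ 8.50 m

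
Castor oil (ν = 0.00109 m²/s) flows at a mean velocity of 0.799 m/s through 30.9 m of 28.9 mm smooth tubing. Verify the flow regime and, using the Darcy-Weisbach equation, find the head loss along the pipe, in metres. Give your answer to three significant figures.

Re = VD/ν = 0.799·0.02890/0.00109 = 21.2 → laminar (Re < 2300)
f = 64/Re = 3.021
h_f = f(L/D)V²/(2g) = 3.021·(30.9/0.02890)·0.799²/(2·9.81) = 105.1 m

h_f ≈ 105 m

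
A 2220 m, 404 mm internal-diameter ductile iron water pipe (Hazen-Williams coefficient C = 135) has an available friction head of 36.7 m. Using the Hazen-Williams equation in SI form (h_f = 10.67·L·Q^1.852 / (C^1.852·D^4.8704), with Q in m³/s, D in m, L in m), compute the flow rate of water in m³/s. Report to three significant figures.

Q ≈ 0.378 m³/s

Rearranging: Q = [h_f·C^1.852·D^4.8704 / (10.67·L)]^(1/1.852)
Q = [36.7·135^1.852·0.404^4.8704 / (10.67·2220)]^0.540 = 0.3784 m³/s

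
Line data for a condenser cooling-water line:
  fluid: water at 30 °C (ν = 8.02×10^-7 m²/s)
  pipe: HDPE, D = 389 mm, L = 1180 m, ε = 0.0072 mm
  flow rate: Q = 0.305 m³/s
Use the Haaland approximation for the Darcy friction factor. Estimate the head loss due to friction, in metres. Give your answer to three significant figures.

V = 4Q/(πD²) = 4·0.305/(π·0.389²) = 2.566 m/s
Re = VD/ν = 2.566·0.389/8.02×10^-7 = 1.24×10^6 → turbulent
ε/D = 0.0072/389 = 1.85×10^-5
Haaland: f = 0.01157
h_f = f(L/D)V²/(2g) = 0.01157·(1180/0.389)·2.566²/(2·9.81) = 11.78 m

h_f ≈ 11.8 m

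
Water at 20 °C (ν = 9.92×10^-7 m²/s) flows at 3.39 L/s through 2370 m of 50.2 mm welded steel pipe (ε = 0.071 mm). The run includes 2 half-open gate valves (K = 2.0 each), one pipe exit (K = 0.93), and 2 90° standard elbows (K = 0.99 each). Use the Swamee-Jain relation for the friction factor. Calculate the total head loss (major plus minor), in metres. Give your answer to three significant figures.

V = 4Q/(πD²) = 1.713 m/s; V²/2g = 0.1495 m
Re = 8.67×10^4, ε/D = 0.00141 → f = 0.02396 (Swamee-Jain)
Major: h_f = f(L/D)·V²/2g = 0.02396·47211·0.1495 = 169.1 m
Minor: ΣK = 6.91; h_m = ΣK·V²/2g = 1.033 m
Total H_L = 169.1 + 1.033 = 170.2 m

H_L ≈ 170 m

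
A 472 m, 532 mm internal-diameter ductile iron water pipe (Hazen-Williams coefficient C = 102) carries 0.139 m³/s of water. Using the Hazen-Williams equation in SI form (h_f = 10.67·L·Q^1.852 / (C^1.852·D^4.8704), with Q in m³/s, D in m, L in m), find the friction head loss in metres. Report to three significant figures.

h_f ≈ 0.537 m

h_f = 10.67·472·0.139^1.852 / (102^1.852·0.532^4.8704) = 0.5370 m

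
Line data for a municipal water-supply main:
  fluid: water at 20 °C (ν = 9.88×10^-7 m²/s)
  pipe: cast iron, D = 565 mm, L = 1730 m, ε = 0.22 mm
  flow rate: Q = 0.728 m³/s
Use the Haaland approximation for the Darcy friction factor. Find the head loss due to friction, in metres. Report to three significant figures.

V = 4Q/(πD²) = 4·0.728/(π·0.565²) = 2.904 m/s
Re = VD/ν = 2.904·0.565/9.88×10^-7 = 1.66×10^6 → turbulent
ε/D = 0.22/565 = 3.89×10^-4
Haaland: f = 0.01616
h_f = f(L/D)V²/(2g) = 0.01616·(1730/0.565)·2.904²/(2·9.81) = 21.26 m

h_f ≈ 21.3 m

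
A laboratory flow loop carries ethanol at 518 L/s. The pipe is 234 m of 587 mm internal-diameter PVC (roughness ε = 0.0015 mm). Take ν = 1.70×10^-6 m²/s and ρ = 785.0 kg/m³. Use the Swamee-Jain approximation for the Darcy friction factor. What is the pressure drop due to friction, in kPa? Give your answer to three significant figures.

Δp ≈ 7.17 kPa

V = 4Q/(πD²) = 4·0.518/(π·0.587²) = 1.914 m/s
Re = VD/ν = 1.914·0.587/1.70×10^-6 = 6.61×10^5 → turbulent
ε/D = 0.0015/587 = 2.56×10^-6
Swamee-Jain: f = 0.01251
h_f = f(L/D)V²/(2g) = 0.01251·(234/0.587)·1.914²/(2·9.81) = 0.9313 m
Δp = ρg·h_f = 785.0·9.81·0.9313 = 7.172 kPa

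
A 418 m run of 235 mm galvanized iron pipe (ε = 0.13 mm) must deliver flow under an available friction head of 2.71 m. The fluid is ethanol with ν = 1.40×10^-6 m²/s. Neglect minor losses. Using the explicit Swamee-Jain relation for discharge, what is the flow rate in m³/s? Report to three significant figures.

Swamee-Jain (Type II): Q = -0.965·√(gD⁵h_f/L)·ln[ε/(3.7D) + √(3.17ν²L/(gD³h_f))]
√(gD⁵h_f/L) = √(9.81·0.235⁵·2.71/418) = 0.006752
ε/(3.7D) = 1.50×10^-4; √(3.17ν²L/(gD³h_f)) = 8.68×10^-5
Q = -0.965·0.006752·ln(2.363×10^-4) = 0.05441 m³/s
Check: V = 1.25 m/s, Re = 2.11×10^5, f = 0.01913, h_f = 2.73 m ≈ 2.71 m ✓

Q ≈ 0.0544 m³/s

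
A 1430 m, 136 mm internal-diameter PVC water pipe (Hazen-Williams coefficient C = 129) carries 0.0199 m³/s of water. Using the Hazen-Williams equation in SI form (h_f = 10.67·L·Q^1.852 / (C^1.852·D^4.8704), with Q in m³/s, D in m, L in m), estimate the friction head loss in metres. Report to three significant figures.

h_f = 10.67·1430·0.0199^1.852 / (129^1.852·0.136^4.8704) = 22.09 m

h_f ≈ 22.1 m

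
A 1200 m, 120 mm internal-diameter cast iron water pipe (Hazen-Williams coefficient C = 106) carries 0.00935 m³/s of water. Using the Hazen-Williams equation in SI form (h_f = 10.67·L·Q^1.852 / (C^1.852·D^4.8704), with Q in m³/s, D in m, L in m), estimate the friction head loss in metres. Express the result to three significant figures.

h_f ≈ 12.1 m

h_f = 10.67·1200·0.00935^1.852 / (106^1.852·0.120^4.8704) = 12.11 m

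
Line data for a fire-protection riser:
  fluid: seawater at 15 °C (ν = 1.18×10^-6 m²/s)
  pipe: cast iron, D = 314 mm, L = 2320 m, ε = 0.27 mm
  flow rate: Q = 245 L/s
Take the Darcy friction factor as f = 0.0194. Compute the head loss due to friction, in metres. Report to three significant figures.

V = 4Q/(πD²) = 4·0.245/(π·0.314²) = 3.164 m/s
h_f = f(L/D)V²/(2g) = 0.01940·(2320/0.314)·3.164²/(2·9.81) = 73.13 m

h_f ≈ 73.1 m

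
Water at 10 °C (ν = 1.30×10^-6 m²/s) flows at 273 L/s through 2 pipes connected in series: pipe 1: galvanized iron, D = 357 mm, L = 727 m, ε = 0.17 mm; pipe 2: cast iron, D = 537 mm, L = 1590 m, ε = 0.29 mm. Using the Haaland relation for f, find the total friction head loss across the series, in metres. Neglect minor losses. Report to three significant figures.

Pipe 1: V = 2.727 m/s, Re = 7.49×10^5, ε/D = 4.76×10^-4, f = 0.01715, h_1 = f(L/D)V²/2g = 13.24 m
Pipe 2: V = 1.205 m/s, Re = 4.98×10^5, ε/D = 5.40×10^-4, f = 0.01783, h_2 = f(L/D)V²/2g = 3.910 m
Series → Q common, losses add: H = Σh = 17.15 m

H ≈ 17.2 m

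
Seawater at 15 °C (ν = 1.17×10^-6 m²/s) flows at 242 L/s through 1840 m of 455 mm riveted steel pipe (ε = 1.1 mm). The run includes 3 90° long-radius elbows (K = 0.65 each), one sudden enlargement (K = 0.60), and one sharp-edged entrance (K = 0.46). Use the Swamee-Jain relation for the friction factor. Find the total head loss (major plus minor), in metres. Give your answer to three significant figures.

H_L ≈ 11.8 m

V = 4Q/(πD²) = 1.488 m/s; V²/2g = 0.1129 m
Re = 5.79×10^5, ε/D = 0.00242 → f = 0.02503 (Swamee-Jain)
Major: h_f = f(L/D)·V²/2g = 0.02503·4044·0.1129 = 11.43 m
Minor: ΣK = 3.01; h_m = ΣK·V²/2g = 0.3398 m
Total H_L = 11.43 + 0.3398 = 11.77 m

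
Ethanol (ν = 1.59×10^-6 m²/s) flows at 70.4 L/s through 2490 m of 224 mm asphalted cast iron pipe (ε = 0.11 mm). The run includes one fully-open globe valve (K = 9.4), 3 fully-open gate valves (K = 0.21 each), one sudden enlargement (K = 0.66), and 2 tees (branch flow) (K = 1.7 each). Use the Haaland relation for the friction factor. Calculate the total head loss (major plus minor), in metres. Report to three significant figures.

V = 4Q/(πD²) = 1.786 m/s; V²/2g = 0.1627 m
Re = 2.52×10^5, ε/D = 4.91×10^-4 → f = 0.01825 (Haaland)
Major: h_f = f(L/D)·V²/2g = 0.01825·11116·0.1627 = 32.99 m
Minor: ΣK = 14.1; h_m = ΣK·V²/2g = 2.292 m
Total H_L = 32.99 + 2.292 = 35.28 m

H_L ≈ 35.3 m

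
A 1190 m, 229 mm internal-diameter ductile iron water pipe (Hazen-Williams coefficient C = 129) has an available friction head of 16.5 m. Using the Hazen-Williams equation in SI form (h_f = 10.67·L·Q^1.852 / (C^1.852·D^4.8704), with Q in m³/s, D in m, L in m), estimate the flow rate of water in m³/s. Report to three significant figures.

Rearranging: Q = [h_f·C^1.852·D^4.8704 / (10.67·L)]^(1/1.852)
Q = [16.5·129^1.852·0.229^4.8704 / (10.67·1190)]^0.540 = 0.07390 m³/s

Q ≈ 0.0739 m³/s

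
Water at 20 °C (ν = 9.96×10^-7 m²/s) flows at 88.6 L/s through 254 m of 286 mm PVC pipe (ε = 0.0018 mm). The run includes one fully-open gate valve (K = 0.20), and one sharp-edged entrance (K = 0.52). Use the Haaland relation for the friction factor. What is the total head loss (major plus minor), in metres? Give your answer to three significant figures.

V = 4Q/(πD²) = 1.379 m/s; V²/2g = 0.09694 m
Re = 3.96×10^5, ε/D = 6.29×10^-6 → f = 0.01368 (Haaland)
Major: h_f = f(L/D)·V²/2g = 0.01368·888.1·0.09694 = 1.178 m
Minor: ΣK = 0.720; h_m = ΣK·V²/2g = 0.06980 m
Total H_L = 1.178 + 0.06980 = 1.248 m

H_L ≈ 1.25 m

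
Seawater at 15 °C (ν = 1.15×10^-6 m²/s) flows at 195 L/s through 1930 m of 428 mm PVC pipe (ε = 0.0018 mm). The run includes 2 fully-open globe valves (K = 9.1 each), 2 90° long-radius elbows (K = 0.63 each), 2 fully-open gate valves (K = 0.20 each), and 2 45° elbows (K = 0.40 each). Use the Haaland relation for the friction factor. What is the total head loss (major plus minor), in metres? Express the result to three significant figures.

V = 4Q/(πD²) = 1.355 m/s; V²/2g = 0.09363 m
Re = 5.04×10^5, ε/D = 4.21×10^-6 → f = 0.01309 (Haaland)
Major: h_f = f(L/D)·V²/2g = 0.01309·4509·0.09363 = 5.526 m
Minor: ΣK = 20.7; h_m = ΣK·V²/2g = 1.934 m
Total H_L = 5.526 + 1.934 = 7.461 m

H_L ≈ 7.46 m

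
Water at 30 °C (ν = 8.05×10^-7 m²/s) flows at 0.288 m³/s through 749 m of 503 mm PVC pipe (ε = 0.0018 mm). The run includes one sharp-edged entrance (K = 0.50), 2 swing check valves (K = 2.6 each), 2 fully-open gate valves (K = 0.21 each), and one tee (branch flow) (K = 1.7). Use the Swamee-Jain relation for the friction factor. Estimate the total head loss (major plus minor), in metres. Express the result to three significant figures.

V = 4Q/(πD²) = 1.449 m/s; V²/2g = 0.1071 m
Re = 9.06×10^5, ε/D = 3.58×10^-6 → f = 0.01189 (Swamee-Jain)
Major: h_f = f(L/D)·V²/2g = 0.01189·1489·0.1071 = 1.895 m
Minor: ΣK = 7.82; h_m = ΣK·V²/2g = 0.8372 m
Total H_L = 1.895 + 0.8372 = 2.732 m

H_L ≈ 2.73 m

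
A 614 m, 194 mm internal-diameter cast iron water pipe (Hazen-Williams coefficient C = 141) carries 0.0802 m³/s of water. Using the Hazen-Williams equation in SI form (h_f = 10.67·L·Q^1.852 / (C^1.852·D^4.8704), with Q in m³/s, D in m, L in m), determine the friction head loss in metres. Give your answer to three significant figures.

h_f ≈ 18.8 m

h_f = 10.67·614·0.0802^1.852 / (141^1.852·0.194^4.8704) = 18.85 m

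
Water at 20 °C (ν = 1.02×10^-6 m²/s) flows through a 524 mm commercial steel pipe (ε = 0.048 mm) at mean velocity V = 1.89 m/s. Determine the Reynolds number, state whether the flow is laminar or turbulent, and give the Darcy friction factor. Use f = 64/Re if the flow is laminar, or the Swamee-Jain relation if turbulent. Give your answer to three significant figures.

Re ≈ 9.71×10^5; turbulent; f ≈ 0.0134

Re = VD/ν = 1.890·0.524/1.02×10^-6 = 9.71×10^5
Re > 4000 → turbulent; ε/D = 9.16×10^-5
Swamee-Jain: f = 0.01342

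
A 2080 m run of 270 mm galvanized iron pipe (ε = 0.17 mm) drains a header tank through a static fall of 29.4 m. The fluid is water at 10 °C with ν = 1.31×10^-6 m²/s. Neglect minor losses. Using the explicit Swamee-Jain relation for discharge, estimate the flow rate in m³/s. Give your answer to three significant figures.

Q ≈ 0.115 m³/s

Swamee-Jain (Type II): Q = -0.965·√(gD⁵h_f/L)·ln[ε/(3.7D) + √(3.17ν²L/(gD³h_f))]
√(gD⁵h_f/L) = √(9.81·0.270⁵·29.4/2080) = 0.01411
ε/(3.7D) = 1.70×10^-4; √(3.17ν²L/(gD³h_f)) = 4.46×10^-5
Q = -0.965·0.01411·ln(2.148×10^-4) = 0.1150 m³/s
Check: V = 2.01 m/s, Re = 4.14×10^5, f = 0.01870, h_f = 29.6 m ≈ 29.4 m ✓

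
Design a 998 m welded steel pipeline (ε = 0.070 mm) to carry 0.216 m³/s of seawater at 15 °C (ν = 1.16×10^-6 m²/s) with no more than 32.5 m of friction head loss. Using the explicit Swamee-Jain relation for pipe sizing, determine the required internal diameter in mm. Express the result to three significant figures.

Swamee-Jain (Type III): D = 0.66·[ε^1.25·(LQ²/(gh_f))^4.75 + ν·Q^9.4·(L/(gh_f))^5.2]^0.04
LQ²/(gh_f) = 0.1460; L/(gh_f) = 3.130
Term 1 = ε^1.25·(…)^4.75 = 6.88×10^-10; Term 2 = ν·Q^9.4·(…)^5.2 = 2.43×10^-10
D = 0.66·(6.88×10^-10 + 2.43×10^-10)^0.04 = 0.2873 m = 287 mm
Check: V = 3.33 m/s, Re = 8.25×10^5, f = 0.01538, h_f = 30.2 m ≈ 32.5 m ✓

D ≈ 287 mm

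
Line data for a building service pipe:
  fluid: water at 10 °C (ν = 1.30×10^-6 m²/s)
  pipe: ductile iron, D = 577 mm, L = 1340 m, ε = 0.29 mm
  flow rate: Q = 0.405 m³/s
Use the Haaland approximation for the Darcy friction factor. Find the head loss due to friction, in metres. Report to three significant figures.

h_f ≈ 4.93 m

V = 4Q/(πD²) = 4·0.405/(π·0.577²) = 1.549 m/s
Re = VD/ν = 1.549·0.577/1.30×10^-6 = 6.87×10^5 → turbulent
ε/D = 0.29/577 = 5.03×10^-4
Haaland: f = 0.01738
h_f = f(L/D)V²/(2g) = 0.01738·(1340/0.577)·1.549²/(2·9.81) = 4.935 m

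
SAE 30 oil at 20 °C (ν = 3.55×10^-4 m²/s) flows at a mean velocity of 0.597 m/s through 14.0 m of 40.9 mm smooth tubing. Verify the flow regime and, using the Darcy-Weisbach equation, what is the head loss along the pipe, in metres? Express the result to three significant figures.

h_f ≈ 5.79 m

Re = VD/ν = 0.597·0.04090/3.55×10^-4 = 68.8 → laminar (Re < 2300)
f = 64/Re = 0.9305
h_f = f(L/D)V²/(2g) = 0.9305·(14.0/0.04090)·0.597²/(2·9.81) = 5.786 m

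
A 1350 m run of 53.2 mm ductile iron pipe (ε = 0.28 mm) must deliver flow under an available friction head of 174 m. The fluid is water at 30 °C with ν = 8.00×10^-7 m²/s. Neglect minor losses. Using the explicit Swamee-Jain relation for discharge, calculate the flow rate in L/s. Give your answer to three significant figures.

Swamee-Jain (Type II): Q = -0.965·√(gD⁵h_f/L)·ln[ε/(3.7D) + √(3.17ν²L/(gD³h_f))]
√(gD⁵h_f/L) = √(9.81·0.0532⁵·174/1350) = 7.340×10^-4
ε/(3.7D) = 0.00142; √(3.17ν²L/(gD³h_f)) = 1.03×10^-4
Q = -0.965·7.340×10^-4·ln(0.001526) = 0.004594 m³/s
Check: V = 2.07 m/s, Re = 1.37×10^5, f = 0.03172, h_f = 175 m ≈ 174 m ✓

Q ≈ 4.59 L/s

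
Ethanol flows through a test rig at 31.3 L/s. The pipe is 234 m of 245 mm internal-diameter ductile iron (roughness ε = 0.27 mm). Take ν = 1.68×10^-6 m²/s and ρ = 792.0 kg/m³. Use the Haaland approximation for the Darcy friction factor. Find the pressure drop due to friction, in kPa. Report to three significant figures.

Δp ≈ 3.73 kPa

V = 4Q/(πD²) = 4·0.0313/(π·0.245²) = 0.6639 m/s
Re = VD/ν = 0.6639·0.245/1.68×10^-6 = 9.68×10^4 → turbulent
ε/D = 0.27/245 = 0.00110
Haaland: f = 0.02238
h_f = f(L/D)V²/(2g) = 0.02238·(234/0.245)·0.6639²/(2·9.81) = 0.4801 m
Δp = ρg·h_f = 792.0·9.81·0.4801 = 3.730 kPa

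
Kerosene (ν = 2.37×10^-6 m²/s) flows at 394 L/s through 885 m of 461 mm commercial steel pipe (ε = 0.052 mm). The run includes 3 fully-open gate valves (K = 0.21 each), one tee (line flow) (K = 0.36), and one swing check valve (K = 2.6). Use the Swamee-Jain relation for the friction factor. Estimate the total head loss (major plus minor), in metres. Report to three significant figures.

V = 4Q/(πD²) = 2.361 m/s; V²/2g = 0.2840 m
Re = 4.59×10^5, ε/D = 1.13×10^-4 → f = 0.01476 (Swamee-Jain)
Major: h_f = f(L/D)·V²/2g = 0.01476·1920·0.2840 = 8.045 m
Minor: ΣK = 3.59; h_m = ΣK·V²/2g = 1.020 m
Total H_L = 8.045 + 1.020 = 9.064 m

H_L ≈ 9.06 m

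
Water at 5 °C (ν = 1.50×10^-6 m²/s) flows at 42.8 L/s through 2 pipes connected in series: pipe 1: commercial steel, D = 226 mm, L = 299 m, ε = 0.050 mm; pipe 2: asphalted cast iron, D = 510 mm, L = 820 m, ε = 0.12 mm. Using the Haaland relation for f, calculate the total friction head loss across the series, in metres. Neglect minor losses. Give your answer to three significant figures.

H ≈ 1.42 m

Pipe 1: V = 1.067 m/s, Re = 1.61×10^5, ε/D = 2.21×10^-4, f = 0.01752, h_1 = f(L/D)V²/2g = 1.345 m
Pipe 2: V = 0.2095 m/s, Re = 7.12×10^4, ε/D = 2.35×10^-4, f = 0.02003, h_2 = f(L/D)V²/2g = 0.07207 m
Series → Q common, losses add: H = Σh = 1.417 m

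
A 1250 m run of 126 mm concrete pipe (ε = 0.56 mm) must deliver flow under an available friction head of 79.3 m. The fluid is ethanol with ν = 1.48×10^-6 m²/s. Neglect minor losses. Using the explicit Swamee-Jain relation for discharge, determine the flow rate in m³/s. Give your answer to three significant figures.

Q ≈ 0.0286 m³/s

Swamee-Jain (Type II): Q = -0.965·√(gD⁵h_f/L)·ln[ε/(3.7D) + √(3.17ν²L/(gD³h_f))]
√(gD⁵h_f/L) = √(9.81·0.126⁵·79.3/1250) = 0.004446
ε/(3.7D) = 0.00120; √(3.17ν²L/(gD³h_f)) = 7.47×10^-5
Q = -0.965·0.004446·ln(0.001276) = 0.02859 m³/s
Check: V = 2.29 m/s, Re = 1.95×10^5, f = 0.03002, h_f = 79.8 m ≈ 79.3 m ✓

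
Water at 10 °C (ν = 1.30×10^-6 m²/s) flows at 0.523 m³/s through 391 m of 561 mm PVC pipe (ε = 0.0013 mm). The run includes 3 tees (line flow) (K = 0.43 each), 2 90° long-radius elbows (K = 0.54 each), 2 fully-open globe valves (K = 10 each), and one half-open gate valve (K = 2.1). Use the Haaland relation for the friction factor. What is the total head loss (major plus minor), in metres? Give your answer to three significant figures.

H_L ≈ 7.46 m

V = 4Q/(πD²) = 2.116 m/s; V²/2g = 0.2282 m
Re = 9.13×10^5, ε/D = 2.32×10^-6 → f = 0.01180 (Haaland)
Major: h_f = f(L/D)·V²/2g = 0.01180·697.0·0.2282 = 1.877 m
Minor: ΣK = 24.5; h_m = ΣK·V²/2g = 5.584 m
Total H_L = 1.877 + 5.584 = 7.460 m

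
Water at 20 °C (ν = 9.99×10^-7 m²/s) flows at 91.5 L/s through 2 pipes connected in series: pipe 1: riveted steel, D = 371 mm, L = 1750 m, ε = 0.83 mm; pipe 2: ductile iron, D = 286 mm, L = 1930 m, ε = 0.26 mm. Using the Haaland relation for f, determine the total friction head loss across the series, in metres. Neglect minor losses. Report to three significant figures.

Pipe 1: V = 0.8464 m/s, Re = 3.14×10^5, ε/D = 0.00224, f = 0.02465, h_1 = f(L/D)V²/2g = 4.246 m
Pipe 2: V = 1.424 m/s, Re = 4.08×10^5, ε/D = 9.09×10^-4, f = 0.01990, h_2 = f(L/D)V²/2g = 13.89 m
Series → Q common, losses add: H = Σh = 18.13 m

H ≈ 18.1 m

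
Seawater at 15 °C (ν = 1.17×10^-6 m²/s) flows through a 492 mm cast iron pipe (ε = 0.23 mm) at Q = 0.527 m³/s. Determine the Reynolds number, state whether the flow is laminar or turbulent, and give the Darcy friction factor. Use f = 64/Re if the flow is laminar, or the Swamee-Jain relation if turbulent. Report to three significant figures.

V = 4Q/(πD²) = 2.772 m/s
Re = VD/ν = 2.772·0.492/1.17×10^-6 = 1.17×10^6
Re > 4000 → turbulent; ε/D = 4.67×10^-4
Swamee-Jain: f = 0.01700

Re ≈ 1.17×10^6; turbulent; f ≈ 0.0170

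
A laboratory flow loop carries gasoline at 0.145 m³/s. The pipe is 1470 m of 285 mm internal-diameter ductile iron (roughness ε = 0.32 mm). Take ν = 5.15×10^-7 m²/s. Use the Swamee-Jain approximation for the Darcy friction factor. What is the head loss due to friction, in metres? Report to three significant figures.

V = 4Q/(πD²) = 4·0.145/(π·0.285²) = 2.273 m/s
Re = VD/ν = 2.273·0.285/5.15×10^-7 = 1.26×10^6 → turbulent
ε/D = 0.32/285 = 0.00112
Swamee-Jain: f = 0.02050
h_f = f(L/D)V²/(2g) = 0.02050·(1470/0.285)·2.273²/(2·9.81) = 27.84 m

h_f ≈ 27.8 m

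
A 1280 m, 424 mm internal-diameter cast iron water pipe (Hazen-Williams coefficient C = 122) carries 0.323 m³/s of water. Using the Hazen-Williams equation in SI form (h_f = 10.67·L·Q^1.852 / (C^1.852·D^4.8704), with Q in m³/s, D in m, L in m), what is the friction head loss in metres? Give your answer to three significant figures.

h_f = 10.67·1280·0.323^1.852 / (122^1.852·0.424^4.8704) = 15.04 m

h_f ≈ 15.0 m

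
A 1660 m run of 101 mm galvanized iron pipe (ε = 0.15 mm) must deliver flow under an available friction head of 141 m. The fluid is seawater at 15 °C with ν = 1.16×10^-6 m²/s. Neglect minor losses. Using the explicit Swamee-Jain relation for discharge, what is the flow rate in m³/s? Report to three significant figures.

Swamee-Jain (Type II): Q = -0.965·√(gD⁵h_f/L)·ln[ε/(3.7D) + √(3.17ν²L/(gD³h_f))]
√(gD⁵h_f/L) = √(9.81·0.101⁵·141/1660) = 0.002959
ε/(3.7D) = 4.01×10^-4; √(3.17ν²L/(gD³h_f)) = 7.05×10^-5
Q = -0.965·0.002959·ln(4.719×10^-4) = 0.02187 m³/s
Check: V = 2.73 m/s, Re = 2.38×10^5, f = 0.02276, h_f = 142 m ≈ 141 m ✓

Q ≈ 0.0219 m³/s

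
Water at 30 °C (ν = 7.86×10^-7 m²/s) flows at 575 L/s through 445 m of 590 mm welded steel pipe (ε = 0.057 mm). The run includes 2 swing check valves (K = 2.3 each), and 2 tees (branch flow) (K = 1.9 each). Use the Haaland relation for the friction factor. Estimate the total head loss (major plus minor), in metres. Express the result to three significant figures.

H_L ≈ 4.08 m

V = 4Q/(πD²) = 2.103 m/s; V²/2g = 0.2254 m
Re = 1.58×10^6, ε/D = 9.66×10^-5 → f = 0.01285 (Haaland)
Major: h_f = f(L/D)·V²/2g = 0.01285·754.2·0.2254 = 2.185 m
Minor: ΣK = 8.40; h_m = ΣK·V²/2g = 1.894 m
Total H_L = 2.185 + 1.894 = 4.078 m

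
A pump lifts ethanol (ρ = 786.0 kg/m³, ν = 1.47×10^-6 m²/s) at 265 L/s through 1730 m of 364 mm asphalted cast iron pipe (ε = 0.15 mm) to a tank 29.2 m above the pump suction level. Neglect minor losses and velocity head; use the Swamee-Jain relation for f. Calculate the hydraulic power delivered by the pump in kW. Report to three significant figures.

V = 4Q/(πD²) = 2.547 m/s; Re = 6.31×10^5; ε/D = 4.12×10^-4; f = 0.01699
h_f = f(L/D)V²/2g = 26.69 m
Total head H = z + h_f = 29.2 + 26.69 = 55.89 m
P_hyd = ρgQH = 786.0·9.81·0.265·55.89 = 114.2 kW

P_hyd ≈ 114 kW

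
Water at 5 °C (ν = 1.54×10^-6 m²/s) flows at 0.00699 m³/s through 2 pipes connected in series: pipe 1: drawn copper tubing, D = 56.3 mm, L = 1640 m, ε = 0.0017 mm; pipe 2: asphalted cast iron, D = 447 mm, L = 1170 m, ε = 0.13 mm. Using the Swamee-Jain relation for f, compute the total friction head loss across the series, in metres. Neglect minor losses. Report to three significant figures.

Pipe 1: V = 2.808 m/s, Re = 1.03×10^5, ε/D = 3.02×10^-5, f = 0.01795, h_1 = f(L/D)V²/2g = 210.1 m
Pipe 2: V = 0.04454 m/s, Re = 1.29×10^4, ε/D = 2.91×10^-4, f = 0.02947, h_2 = f(L/D)V²/2g = 0.007800 m
Series → Q common, losses add: H = Σh = 210.1 m

H ≈ 210 m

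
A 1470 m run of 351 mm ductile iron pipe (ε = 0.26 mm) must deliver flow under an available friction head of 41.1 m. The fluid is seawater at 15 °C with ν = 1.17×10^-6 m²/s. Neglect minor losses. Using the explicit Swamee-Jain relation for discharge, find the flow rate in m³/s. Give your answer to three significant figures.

Q ≈ 0.311 m³/s

Swamee-Jain (Type II): Q = -0.965·√(gD⁵h_f/L)·ln[ε/(3.7D) + √(3.17ν²L/(gD³h_f))]
√(gD⁵h_f/L) = √(9.81·0.351⁵·41.1/1470) = 0.03823
ε/(3.7D) = 2.00×10^-4; √(3.17ν²L/(gD³h_f)) = 1.91×10^-5
Q = -0.965·0.03823·ln(2.193×10^-4) = 0.3108 m³/s
Check: V = 3.21 m/s, Re = 9.64×10^5, f = 0.01876, h_f = 41.3 m ≈ 41.1 m ✓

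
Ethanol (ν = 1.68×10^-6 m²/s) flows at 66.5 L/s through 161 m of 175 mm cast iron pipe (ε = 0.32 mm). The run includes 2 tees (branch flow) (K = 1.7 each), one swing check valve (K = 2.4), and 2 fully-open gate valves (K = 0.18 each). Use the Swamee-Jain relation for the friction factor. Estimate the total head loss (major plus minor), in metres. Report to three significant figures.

V = 4Q/(πD²) = 2.765 m/s; V²/2g = 0.3896 m
Re = 2.88×10^5, ε/D = 0.00183 → f = 0.02369 (Swamee-Jain)
Major: h_f = f(L/D)·V²/2g = 0.02369·920.0·0.3896 = 8.491 m
Minor: ΣK = 6.16; h_m = ΣK·V²/2g = 2.400 m
Total H_L = 8.491 + 2.400 = 10.89 m

H_L ≈ 10.9 m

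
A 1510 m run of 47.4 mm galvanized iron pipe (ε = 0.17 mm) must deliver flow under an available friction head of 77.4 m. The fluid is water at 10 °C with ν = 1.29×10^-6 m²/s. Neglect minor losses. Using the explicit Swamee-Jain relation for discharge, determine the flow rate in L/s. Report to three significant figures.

Q ≈ 2.23 L/s

Swamee-Jain (Type II): Q = -0.965·√(gD⁵h_f/L)·ln[ε/(3.7D) + √(3.17ν²L/(gD³h_f))]
√(gD⁵h_f/L) = √(9.81·0.0474⁵·77.4/1510) = 3.469×10^-4
ε/(3.7D) = 9.69×10^-4; √(3.17ν²L/(gD³h_f)) = 3.14×10^-4
Q = -0.965·3.469×10^-4·ln(0.001283) = 0.002229 m³/s
Check: V = 1.26 m/s, Re = 4.64×10^4, f = 0.03023, h_f = 78.3 m ≈ 77.4 m ✓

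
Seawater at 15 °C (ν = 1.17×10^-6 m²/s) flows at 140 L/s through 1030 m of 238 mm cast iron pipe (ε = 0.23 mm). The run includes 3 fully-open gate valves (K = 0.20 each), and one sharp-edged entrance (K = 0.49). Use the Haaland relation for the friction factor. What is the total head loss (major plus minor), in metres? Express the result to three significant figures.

H_L ≈ 44.1 m

V = 4Q/(πD²) = 3.147 m/s; V²/2g = 0.5047 m
Re = 6.40×10^5, ε/D = 9.66×10^-4 → f = 0.01993 (Haaland)
Major: h_f = f(L/D)·V²/2g = 0.01993·4328·0.5047 = 43.54 m
Minor: ΣK = 1.09; h_m = ΣK·V²/2g = 0.5502 m
Total H_L = 43.54 + 0.5502 = 44.09 m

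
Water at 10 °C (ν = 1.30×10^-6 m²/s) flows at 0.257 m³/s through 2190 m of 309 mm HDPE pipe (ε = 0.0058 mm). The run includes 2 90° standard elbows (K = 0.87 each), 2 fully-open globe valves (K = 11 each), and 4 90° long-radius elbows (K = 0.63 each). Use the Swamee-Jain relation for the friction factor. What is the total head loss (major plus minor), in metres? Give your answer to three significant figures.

H_L ≈ 68.4 m

V = 4Q/(πD²) = 3.427 m/s; V²/2g = 0.5986 m
Re = 8.15×10^5, ε/D = 1.88×10^-5 → f = 0.01242 (Swamee-Jain)
Major: h_f = f(L/D)·V²/2g = 0.01242·7087·0.5986 = 52.67 m
Minor: ΣK = 26.3; h_m = ΣK·V²/2g = 15.72 m
Total H_L = 52.67 + 15.72 = 68.39 m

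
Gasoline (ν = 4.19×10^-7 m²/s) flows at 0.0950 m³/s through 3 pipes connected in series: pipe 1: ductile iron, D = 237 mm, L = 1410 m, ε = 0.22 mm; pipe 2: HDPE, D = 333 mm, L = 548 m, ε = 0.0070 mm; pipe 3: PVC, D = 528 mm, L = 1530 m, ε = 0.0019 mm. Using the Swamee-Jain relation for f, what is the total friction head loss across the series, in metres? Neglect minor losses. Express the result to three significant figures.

Pipe 1: V = 2.153 m/s, Re = 1.22×10^6, ε/D = 9.28×10^-4, f = 0.01963, h_1 = f(L/D)V²/2g = 27.61 m
Pipe 2: V = 1.091 m/s, Re = 8.67×10^5, ε/D = 2.10×10^-5, f = 0.01235, h_2 = f(L/D)V²/2g = 1.232 m
Pipe 3: V = 0.4339 m/s, Re = 5.47×10^5, ε/D = 3.60×10^-6, f = 0.01295, h_3 = f(L/D)V²/2g = 0.3599 m
Series → Q common, losses add: H = Σh = 29.20 m

H ≈ 29.2 m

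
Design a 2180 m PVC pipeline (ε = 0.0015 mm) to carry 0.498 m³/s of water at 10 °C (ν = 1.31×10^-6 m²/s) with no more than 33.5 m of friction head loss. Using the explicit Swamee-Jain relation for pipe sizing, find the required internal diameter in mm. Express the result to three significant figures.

Swamee-Jain (Type III): D = 0.66·[ε^1.25·(LQ²/(gh_f))^4.75 + ν·Q^9.4·(L/(gh_f))^5.2]^0.04
LQ²/(gh_f) = 1.645; L/(gh_f) = 6.633
Term 1 = ε^1.25·(…)^4.75 = 5.59×10^-7; Term 2 = ν·Q^9.4·(…)^5.2 = 3.50×10^-5
D = 0.66·(5.59×10^-7 + 3.50×10^-5)^0.04 = 0.4381 m = 438 mm
Check: V = 3.30 m/s, Re = 1.10×10^6, f = 0.01151, h_f = 31.8 m ≈ 33.5 m ✓

D ≈ 438 mm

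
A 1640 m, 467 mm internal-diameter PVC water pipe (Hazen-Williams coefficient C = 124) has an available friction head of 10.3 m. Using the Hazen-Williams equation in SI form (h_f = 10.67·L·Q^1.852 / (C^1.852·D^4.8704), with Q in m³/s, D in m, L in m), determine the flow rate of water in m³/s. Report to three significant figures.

Rearranging: Q = [h_f·C^1.852·D^4.8704 / (10.67·L)]^(1/1.852)
Q = [10.3·124^1.852·0.467^4.8704 / (10.67·1640)]^0.540 = 0.3017 m³/s

Q ≈ 0.302 m³/s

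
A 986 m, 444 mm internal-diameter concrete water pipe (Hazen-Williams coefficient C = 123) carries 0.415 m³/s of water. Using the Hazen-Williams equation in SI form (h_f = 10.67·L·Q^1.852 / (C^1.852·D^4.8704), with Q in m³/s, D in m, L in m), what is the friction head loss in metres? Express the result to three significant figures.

h_f ≈ 14.5 m

h_f = 10.67·986·0.415^1.852 / (123^1.852·0.444^4.8704) = 14.51 m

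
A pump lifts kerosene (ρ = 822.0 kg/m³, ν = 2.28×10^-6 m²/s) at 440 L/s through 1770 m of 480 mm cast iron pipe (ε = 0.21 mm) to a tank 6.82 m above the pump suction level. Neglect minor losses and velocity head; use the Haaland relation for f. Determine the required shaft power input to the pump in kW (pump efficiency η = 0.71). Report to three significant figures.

P_shaft ≈ 129 kW

V = 4Q/(πD²) = 2.432 m/s; Re = 5.12×10^5; ε/D = 4.38×10^-4; f = 0.01715
h_f = f(L/D)V²/2g = 19.05 m
Total head H = z + h_f = 6.82 + 19.05 = 25.87 m
P_hyd = ρgQH = 822.0·9.81·0.440·25.87 = 91.80 kW
P_shaft = P_hyd/η = 91.80/0.71 = 129.3 kW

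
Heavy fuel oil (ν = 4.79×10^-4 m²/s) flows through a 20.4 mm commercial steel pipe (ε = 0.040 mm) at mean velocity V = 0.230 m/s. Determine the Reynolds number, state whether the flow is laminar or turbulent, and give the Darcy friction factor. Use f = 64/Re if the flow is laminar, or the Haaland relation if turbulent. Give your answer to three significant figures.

Re ≈ 9.80; laminar; f = 64/Re ≈ 6.53

Re = VD/ν = 0.2300·0.0204/4.79×10^-4 = 9.80
Re < 2300 → laminar → f = 64/Re = 6.534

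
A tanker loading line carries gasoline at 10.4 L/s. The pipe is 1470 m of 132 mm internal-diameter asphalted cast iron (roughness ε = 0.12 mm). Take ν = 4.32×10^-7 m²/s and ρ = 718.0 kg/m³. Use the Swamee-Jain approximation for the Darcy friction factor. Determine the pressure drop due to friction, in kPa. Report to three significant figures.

Δp ≈ 47.7 kPa

V = 4Q/(πD²) = 4·0.0104/(π·0.132²) = 0.7600 m/s
Re = VD/ν = 0.7600·0.132/4.32×10^-7 = 2.32×10^5 → turbulent
ε/D = 0.12/132 = 9.09×10^-4
Swamee-Jain: f = 0.02064
h_f = f(L/D)V²/(2g) = 0.02064·(1470/0.132)·0.7600²/(2·9.81) = 6.765 m
Δp = ρg·h_f = 718.0·9.81·6.765 = 47.65 kPa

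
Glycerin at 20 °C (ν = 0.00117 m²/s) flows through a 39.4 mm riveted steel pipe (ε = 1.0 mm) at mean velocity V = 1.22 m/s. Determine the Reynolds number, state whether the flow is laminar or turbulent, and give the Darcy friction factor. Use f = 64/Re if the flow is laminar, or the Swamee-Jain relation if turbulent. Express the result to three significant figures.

Re ≈ 41.1; laminar; f = 64/Re ≈ 1.56

Re = VD/ν = 1.220·0.0394/0.00117 = 41.1
Re < 2300 → laminar → f = 64/Re = 1.558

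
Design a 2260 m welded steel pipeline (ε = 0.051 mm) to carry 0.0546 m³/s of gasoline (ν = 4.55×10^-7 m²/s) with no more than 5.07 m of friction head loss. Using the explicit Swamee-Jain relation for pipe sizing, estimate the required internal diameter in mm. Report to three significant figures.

D ≈ 282 mm

Swamee-Jain (Type III): D = 0.66·[ε^1.25·(LQ²/(gh_f))^4.75 + ν·Q^9.4·(L/(gh_f))^5.2]^0.04
LQ²/(gh_f) = 0.1355; L/(gh_f) = 45.44
Term 1 = ε^1.25·(…)^4.75 = 3.24×10^-10; Term 2 = ν·Q^9.4·(…)^5.2 = 2.55×10^-10
D = 0.66·(3.24×10^-10 + 2.55×10^-10)^0.04 = 0.2819 m = 282 mm
Check: V = 0.875 m/s, Re = 5.42×10^5, f = 0.01522, h_f = 4.76 m ≈ 5.07 m ✓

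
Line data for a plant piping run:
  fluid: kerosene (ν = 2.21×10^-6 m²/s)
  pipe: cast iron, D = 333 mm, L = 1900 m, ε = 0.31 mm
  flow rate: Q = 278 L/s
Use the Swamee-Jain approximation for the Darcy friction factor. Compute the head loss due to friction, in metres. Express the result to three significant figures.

V = 4Q/(πD²) = 4·0.278/(π·0.333²) = 3.192 m/s
Re = VD/ν = 3.192·0.333/2.21×10^-6 = 4.81×10^5 → turbulent
ε/D = 0.31/333 = 9.31×10^-4
Swamee-Jain: f = 0.02007
h_f = f(L/D)V²/(2g) = 0.02007·(1900/0.333)·3.192²/(2·9.81) = 59.48 m

h_f ≈ 59.5 m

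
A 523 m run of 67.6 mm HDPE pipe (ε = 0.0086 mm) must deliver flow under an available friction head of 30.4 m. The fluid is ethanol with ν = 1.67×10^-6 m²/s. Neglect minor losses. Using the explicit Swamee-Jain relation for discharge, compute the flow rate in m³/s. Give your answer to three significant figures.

Swamee-Jain (Type II): Q = -0.965·√(gD⁵h_f/L)·ln[ε/(3.7D) + √(3.17ν²L/(gD³h_f))]
√(gD⁵h_f/L) = √(9.81·0.0676⁵·30.4/523) = 8.972×10^-4
ε/(3.7D) = 3.44×10^-5; √(3.17ν²L/(gD³h_f)) = 2.24×10^-4
Q = -0.965·8.972×10^-4·ln(2.584×10^-4) = 0.007152 m³/s
Check: V = 1.99 m/s, Re = 8.07×10^4, f = 0.01935, h_f = 30.3 m ≈ 30.4 m ✓

Q ≈ 0.00715 m³/s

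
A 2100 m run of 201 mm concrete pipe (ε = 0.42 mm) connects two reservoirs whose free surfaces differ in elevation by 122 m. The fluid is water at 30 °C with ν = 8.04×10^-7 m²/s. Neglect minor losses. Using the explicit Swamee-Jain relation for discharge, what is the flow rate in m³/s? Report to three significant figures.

Q ≈ 0.0982 m³/s

Swamee-Jain (Type II): Q = -0.965·√(gD⁵h_f/L)·ln[ε/(3.7D) + √(3.17ν²L/(gD³h_f))]
√(gD⁵h_f/L) = √(9.81·0.201⁵·122/2100) = 0.01367
ε/(3.7D) = 5.65×10^-4; √(3.17ν²L/(gD³h_f)) = 2.10×10^-5
Q = -0.965·0.01367·ln(5.858×10^-4) = 0.09821 m³/s
Check: V = 3.10 m/s, Re = 7.74×10^5, f = 0.02401, h_f = 122 m ≈ 122 m ✓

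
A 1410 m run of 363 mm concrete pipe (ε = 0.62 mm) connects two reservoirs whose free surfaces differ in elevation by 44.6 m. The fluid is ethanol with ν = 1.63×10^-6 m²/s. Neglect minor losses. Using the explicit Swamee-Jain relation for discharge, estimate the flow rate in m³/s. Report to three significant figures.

Swamee-Jain (Type II): Q = -0.965·√(gD⁵h_f/L)·ln[ε/(3.7D) + √(3.17ν²L/(gD³h_f))]
√(gD⁵h_f/L) = √(9.81·0.363⁵·44.6/1410) = 0.04422
ε/(3.7D) = 4.62×10^-4; √(3.17ν²L/(gD³h_f)) = 2.38×10^-5
Q = -0.965·0.04422·ln(4.854×10^-4) = 0.3256 m³/s
Check: V = 3.15 m/s, Re = 7.01×10^5, f = 0.02286, h_f = 44.8 m ≈ 44.6 m ✓

Q ≈ 0.326 m³/s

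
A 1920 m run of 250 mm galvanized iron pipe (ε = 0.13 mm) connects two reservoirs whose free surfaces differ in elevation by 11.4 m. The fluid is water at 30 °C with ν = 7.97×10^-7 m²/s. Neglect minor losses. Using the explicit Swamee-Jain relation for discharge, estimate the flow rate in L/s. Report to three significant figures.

Q ≈ 62.5 L/s

Swamee-Jain (Type II): Q = -0.965·√(gD⁵h_f/L)·ln[ε/(3.7D) + √(3.17ν²L/(gD³h_f))]
√(gD⁵h_f/L) = √(9.81·0.250⁵·11.4/1920) = 0.007542
ε/(3.7D) = 1.41×10^-4; √(3.17ν²L/(gD³h_f)) = 4.70×10^-5
Q = -0.965·0.007542·ln(1.876×10^-4) = 0.06246 m³/s
Check: V = 1.27 m/s, Re = 3.99×10^5, f = 0.01811, h_f = 11.5 m ≈ 11.4 m ✓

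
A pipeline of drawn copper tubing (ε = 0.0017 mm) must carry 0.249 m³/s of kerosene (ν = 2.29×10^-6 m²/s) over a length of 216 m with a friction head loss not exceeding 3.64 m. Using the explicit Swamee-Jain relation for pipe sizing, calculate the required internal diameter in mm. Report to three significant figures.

Swamee-Jain (Type III): D = 0.66·[ε^1.25·(LQ²/(gh_f))^4.75 + ν·Q^9.4·(L/(gh_f))^5.2]^0.04
LQ²/(gh_f) = 0.3750; L/(gh_f) = 6.049
Term 1 = ε^1.25·(…)^4.75 = 5.82×10^-10; Term 2 = ν·Q^9.4·(…)^5.2 = 5.61×10^-8
D = 0.66·(5.82×10^-10 + 5.61×10^-8)^0.04 = 0.3386 m = 339 mm
Check: V = 2.77 m/s, Re = 4.09×10^5, f = 0.01365, h_f = 3.39 m ≈ 3.64 m ✓

D ≈ 339 mm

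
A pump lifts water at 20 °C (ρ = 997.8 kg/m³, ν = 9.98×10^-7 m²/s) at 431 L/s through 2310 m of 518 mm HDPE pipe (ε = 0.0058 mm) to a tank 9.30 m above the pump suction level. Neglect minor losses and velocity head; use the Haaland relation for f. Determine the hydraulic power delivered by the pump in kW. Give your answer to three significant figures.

V = 4Q/(πD²) = 2.045 m/s; Re = 1.06×10^6; ε/D = 1.12×10^-5; f = 0.01168
h_f = f(L/D)V²/2g = 11.11 m
Total head H = z + h_f = 9.30 + 11.11 = 20.41 m
P_hyd = ρgQH = 997.8·9.81·0.431·20.41 = 86.09 kW

P_hyd ≈ 86.1 kW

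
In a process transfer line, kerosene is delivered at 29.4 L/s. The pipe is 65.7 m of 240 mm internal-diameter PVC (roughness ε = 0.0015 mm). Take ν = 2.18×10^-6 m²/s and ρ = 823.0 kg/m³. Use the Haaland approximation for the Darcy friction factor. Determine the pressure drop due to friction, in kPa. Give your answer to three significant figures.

Δp ≈ 0.911 kPa

V = 4Q/(πD²) = 4·0.0294/(π·0.240²) = 0.6499 m/s
Re = VD/ν = 0.6499·0.240/2.18×10^-6 = 7.15×10^4 → turbulent
ε/D = 0.0015/240 = 6.25×10^-6
Haaland: f = 0.01916
h_f = f(L/D)V²/(2g) = 0.01916·(65.7/0.240)·0.6499²/(2·9.81) = 0.1129 m
Δp = ρg·h_f = 823.0·9.81·0.1129 = 0.9114 kPa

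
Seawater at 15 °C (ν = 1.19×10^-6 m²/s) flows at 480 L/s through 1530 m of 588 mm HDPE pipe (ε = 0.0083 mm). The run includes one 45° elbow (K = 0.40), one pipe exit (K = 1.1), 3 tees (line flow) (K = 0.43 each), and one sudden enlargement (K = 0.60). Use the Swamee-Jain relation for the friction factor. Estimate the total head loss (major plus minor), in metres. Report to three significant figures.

V = 4Q/(πD²) = 1.768 m/s; V²/2g = 0.1593 m
Re = 8.73×10^5, ε/D = 1.41×10^-5 → f = 0.01219 (Swamee-Jain)
Major: h_f = f(L/D)·V²/2g = 0.01219·2602·0.1593 = 5.052 m
Minor: ΣK = 3.39; h_m = ΣK·V²/2g = 0.5399 m
Total H_L = 5.052 + 0.5399 = 5.592 m

H_L ≈ 5.59 m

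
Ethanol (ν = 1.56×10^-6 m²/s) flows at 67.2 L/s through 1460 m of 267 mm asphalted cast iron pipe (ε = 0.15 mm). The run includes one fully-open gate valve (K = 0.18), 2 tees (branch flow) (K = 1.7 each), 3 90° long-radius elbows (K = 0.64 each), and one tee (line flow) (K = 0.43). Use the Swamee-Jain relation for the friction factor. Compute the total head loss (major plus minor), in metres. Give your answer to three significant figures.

V = 4Q/(πD²) = 1.200 m/s; V²/2g = 0.07342 m
Re = 2.05×10^5, ε/D = 5.62×10^-4 → f = 0.01921 (Swamee-Jain)
Major: h_f = f(L/D)·V²/2g = 0.01921·5468·0.07342 = 7.712 m
Minor: ΣK = 5.93; h_m = ΣK·V²/2g = 0.4354 m
Total H_L = 7.712 + 0.4354 = 8.147 m

H_L ≈ 8.15 m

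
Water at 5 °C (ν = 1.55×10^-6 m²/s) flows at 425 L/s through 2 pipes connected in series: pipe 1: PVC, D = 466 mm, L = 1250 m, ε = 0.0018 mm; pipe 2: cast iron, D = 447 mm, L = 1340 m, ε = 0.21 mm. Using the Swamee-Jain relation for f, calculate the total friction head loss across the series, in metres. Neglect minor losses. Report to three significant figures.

Pipe 1: V = 2.492 m/s, Re = 7.49×10^5, ε/D = 3.86×10^-6, f = 0.01227, h_1 = f(L/D)V²/2g = 10.42 m
Pipe 2: V = 2.708 m/s, Re = 7.81×10^5, ε/D = 4.70×10^-4, f = 0.01724, h_2 = f(L/D)V²/2g = 19.32 m
Series → Q common, losses add: H = Σh = 29.74 m

H ≈ 29.7 m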